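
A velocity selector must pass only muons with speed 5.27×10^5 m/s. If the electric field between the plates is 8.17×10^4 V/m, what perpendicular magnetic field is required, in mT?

B ≈ 155 mT

qE = qvB ⇒ B = E/v = (8.17×10^4) / (5.27×10^5) = 0.155 T.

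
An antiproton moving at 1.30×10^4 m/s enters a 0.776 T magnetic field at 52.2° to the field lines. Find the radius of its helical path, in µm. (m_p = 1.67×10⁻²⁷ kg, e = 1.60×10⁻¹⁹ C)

Only the perpendicular component v⊥ = v sin52.2° = 1.03×10^4 m/s is bent by the field.
r = m v⊥ /(qB) = (1.67×10^-27)(1.03×10^4) / [(1×1.60×10^-19)(0.776)] = 1.38×10^-4 m.

r ≈ 138 µm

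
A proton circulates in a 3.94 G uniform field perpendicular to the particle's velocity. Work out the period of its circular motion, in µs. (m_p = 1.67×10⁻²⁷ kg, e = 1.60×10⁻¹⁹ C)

T ≈ 166 µs

The cyclotron period is independent of speed: T = 2πm/(qB).
T = 2π(1.67×10^-27) / [(1×1.60×10^-19)(3.94×10^-4)] = 1.66×10^-4 s.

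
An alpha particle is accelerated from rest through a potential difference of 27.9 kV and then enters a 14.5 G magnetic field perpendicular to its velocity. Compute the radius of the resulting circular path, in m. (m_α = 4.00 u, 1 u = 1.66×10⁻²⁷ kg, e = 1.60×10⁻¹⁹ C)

r ≈ 23.5 m

The kinetic energy gained is K = qV = (2×1.60×10^-19)(2.79×10^4) = 8.93×10^-15 J.
v = √(2K/m) = 1.64×10^6 m/s.
r = mv/(qB) = (6.64×10^-27)(1.64×10^6) / [(2×1.60×10^-19)(1.45×10^-3)] = 23.5 m.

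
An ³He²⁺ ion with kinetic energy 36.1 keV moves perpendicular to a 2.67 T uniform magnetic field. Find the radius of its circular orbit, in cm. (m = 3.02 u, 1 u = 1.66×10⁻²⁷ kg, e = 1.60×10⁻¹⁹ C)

r ≈ 0.891 cm

Convert the energy: K = 36.1 keV = 5.78×10^-15 J.
v = √(2K/m) = √(2·5.78×10^-15/5.01×10^-27) = 1.52×10^6 m/s.
r = mv/(qB) = (5.01×10^-27)(1.52×10^6) / [(2×1.60×10^-19)(2.67)] = 8.91×10^-3 m.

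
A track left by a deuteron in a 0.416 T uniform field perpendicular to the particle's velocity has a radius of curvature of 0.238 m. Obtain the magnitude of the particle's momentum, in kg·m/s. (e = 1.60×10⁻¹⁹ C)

p ≈ 1.58×10^-20 kg·m/s

Since qvB = mv²/r, the momentum p = mv = qBr.
p = (1×1.60×10^-19)(0.416)(0.238) = 1.58×10^-20 kg·m/s.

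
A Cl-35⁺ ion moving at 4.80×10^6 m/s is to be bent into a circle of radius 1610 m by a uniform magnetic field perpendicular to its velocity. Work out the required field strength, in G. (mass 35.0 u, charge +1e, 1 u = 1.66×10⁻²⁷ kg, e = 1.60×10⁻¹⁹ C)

B ≈ 10.8 G

qvB = mv²/r gives B = mv/(qr).
B = (5.81×10^-26)(4.80×10^6) / [(1×1.60×10^-19)(1610)] = 1.08×10^-3 T.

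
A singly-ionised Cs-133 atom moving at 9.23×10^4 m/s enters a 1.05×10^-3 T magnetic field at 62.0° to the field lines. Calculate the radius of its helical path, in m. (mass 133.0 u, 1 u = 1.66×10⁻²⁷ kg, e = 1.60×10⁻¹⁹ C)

Only the perpendicular component v⊥ = v sin62.0° = 8.15×10^4 m/s is bent by the field.
r = m v⊥ /(qB) = (2.21×10^-25)(8.15×10^4) / [(1×1.60×10^-19)(1.05×10^-3)] = 107 m.

r ≈ 107 m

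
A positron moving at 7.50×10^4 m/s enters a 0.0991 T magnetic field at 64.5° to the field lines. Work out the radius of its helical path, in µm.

r ≈ 3.89 µm

Only the perpendicular component v⊥ = v sin64.5° = 6.77×10^4 m/s is bent by the field.
r = m v⊥ /(qB) = (9.11×10^-31)(6.77×10^4) / [(1×1.60×10^-19)(0.0991)] = 3.89×10^-6 m.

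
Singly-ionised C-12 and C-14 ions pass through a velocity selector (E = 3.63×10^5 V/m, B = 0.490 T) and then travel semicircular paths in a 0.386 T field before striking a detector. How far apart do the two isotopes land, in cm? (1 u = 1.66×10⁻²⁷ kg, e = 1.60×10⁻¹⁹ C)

Δd ≈ 7.96 cm

Both emerge at v = E/B₁ = 7.41×10^5 m/s.
r = mv/(qB₂), so r₁ = 0.2389 m and r₂ = 0.2788 m, giving Δr = 0.0398 m.
After a semicircle each ion lands a diameter 2r from the entry slit, so the separation is 2Δr = 0.0796 m.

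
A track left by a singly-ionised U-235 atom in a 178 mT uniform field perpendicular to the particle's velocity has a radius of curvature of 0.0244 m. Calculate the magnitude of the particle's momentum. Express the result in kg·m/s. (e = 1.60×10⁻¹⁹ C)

p ≈ 6.95×10^-22 kg·m/s

Since qvB = mv²/r, the momentum p = mv = qBr.
p = (1×1.60×10^-19)(0.178)(0.0244) = 6.95×10^-22 kg·m/s.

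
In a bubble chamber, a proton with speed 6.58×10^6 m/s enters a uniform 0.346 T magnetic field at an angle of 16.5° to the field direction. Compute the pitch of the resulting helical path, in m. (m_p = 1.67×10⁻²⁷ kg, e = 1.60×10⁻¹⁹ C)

pitch ≈ 1.20 m

The velocity component along B is v∥ = v cos16.5° = 6.31×10^6 m/s.
The cyclotron period T = 2πm/(qB) = 1.90×10^-7 s is set by m, q, B alone.
Pitch = v∥·T = (6.31×10^6)(1.90×10^-7) = 1.20 m.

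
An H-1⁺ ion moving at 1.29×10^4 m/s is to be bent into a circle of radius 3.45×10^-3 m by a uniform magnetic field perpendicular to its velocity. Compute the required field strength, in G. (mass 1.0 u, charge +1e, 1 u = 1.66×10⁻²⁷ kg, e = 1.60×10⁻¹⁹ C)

B ≈ 388 G

qvB = mv²/r gives B = mv/(qr).
B = (1.66×10^-27)(1.29×10^4) / [(1×1.60×10^-19)(3.45×10^-3)] = 0.0388 T.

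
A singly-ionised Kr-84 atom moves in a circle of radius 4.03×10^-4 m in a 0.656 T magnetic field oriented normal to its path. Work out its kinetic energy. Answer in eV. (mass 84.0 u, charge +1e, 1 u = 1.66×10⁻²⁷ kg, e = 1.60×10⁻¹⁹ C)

v = qBr/m = (1×1.60×10^-19)(0.656)(4.03×10^-4) / (1.39×10^-25) = 303 m/s.
K = ½mv² = 0.5·(1.39×10^-25)·(303)² = 6.42×10^-21 J = 0.0401 eV.

K ≈ 0.0401 eV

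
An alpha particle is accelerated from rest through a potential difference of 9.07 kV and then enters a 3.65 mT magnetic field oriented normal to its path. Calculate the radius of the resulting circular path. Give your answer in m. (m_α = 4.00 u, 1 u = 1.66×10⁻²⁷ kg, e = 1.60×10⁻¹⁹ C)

The kinetic energy gained is K = qV = (2×1.60×10^-19)(9070) = 2.90×10^-15 J.
v = √(2K/m) = 9.35×10^5 m/s.
r = mv/(qB) = (6.64×10^-27)(9.35×10^5) / [(2×1.60×10^-19)(3.65×10^-3)] = 5.32 m.

r ≈ 5.32 m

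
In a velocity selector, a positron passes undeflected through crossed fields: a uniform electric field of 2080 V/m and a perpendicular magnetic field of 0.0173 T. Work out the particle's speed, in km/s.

For zero net force, qE = qvB, so v = E/B.
v = (2080) / (0.0173) = 1.20×10^5 m/s.

v ≈ 120 km/s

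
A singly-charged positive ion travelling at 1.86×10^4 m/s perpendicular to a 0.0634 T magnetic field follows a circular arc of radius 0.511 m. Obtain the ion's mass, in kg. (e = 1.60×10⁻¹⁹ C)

qvB = mv²/r ⇒ m = qBr/v.
m = (1×1.60×10^-19)(0.0634)(0.511) / (1.86×10^4) = 2.79×10^-25 kg.

m ≈ 2.79×10^-25 kg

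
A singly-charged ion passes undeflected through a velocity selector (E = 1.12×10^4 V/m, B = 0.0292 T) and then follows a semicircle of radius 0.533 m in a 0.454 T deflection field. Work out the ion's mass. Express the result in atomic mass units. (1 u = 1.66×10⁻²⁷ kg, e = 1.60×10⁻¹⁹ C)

v = E/B₁ = 3.84×10^5 m/s.
From r = mv/(qB₂), m = qB₂r/v = (1×1.60×10^-19)(0.454)(0.533) / (3.84×10^5) = 1.01×10^-25 kg.
In atomic mass units: m = 1.01×10^-25 / 1.66×10^-27 = 60.8 u.

m ≈ 60.8 u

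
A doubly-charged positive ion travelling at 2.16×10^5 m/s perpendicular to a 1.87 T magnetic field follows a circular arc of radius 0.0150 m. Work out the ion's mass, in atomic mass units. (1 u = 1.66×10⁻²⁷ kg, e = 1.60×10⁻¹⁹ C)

m ≈ 25.0 u

qvB = mv²/r ⇒ m = qBr/v.
m = (2×1.60×10^-19)(1.87)(0.0150) / (2.16×10^5) = 4.16×10^-26 kg = 25.0 u.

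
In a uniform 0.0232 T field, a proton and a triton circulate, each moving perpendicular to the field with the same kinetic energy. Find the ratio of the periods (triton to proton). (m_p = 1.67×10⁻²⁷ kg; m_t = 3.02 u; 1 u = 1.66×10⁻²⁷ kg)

ratio ≈ 3.00

T = 2πm/(qB) is independent of speed, so T₂/T₁ = (m₂/q₂)/(m₁/q₁).
T_{triton}/T_{proton} = (5.01×10^-27/1e) / (1.67×10^-27/1e) = 3.00.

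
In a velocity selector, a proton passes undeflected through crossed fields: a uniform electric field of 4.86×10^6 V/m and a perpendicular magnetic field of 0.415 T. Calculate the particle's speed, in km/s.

v ≈ 11700 km/s

For zero net force, qE = qvB, so v = E/B.
v = (4.86×10^6) / (0.415) = 1.17×10^7 m/s.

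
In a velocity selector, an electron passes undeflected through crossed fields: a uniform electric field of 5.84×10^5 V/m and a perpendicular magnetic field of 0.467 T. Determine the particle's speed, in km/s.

For zero net force, qE = qvB, so v = E/B.
v = (5.84×10^5) / (0.467) = 1.25×10^6 m/s.

v ≈ 1250 km/s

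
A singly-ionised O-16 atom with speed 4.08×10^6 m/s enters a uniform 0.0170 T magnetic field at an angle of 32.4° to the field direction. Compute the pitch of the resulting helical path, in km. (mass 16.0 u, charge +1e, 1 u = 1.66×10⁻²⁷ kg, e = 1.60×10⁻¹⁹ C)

The velocity component along B is v∥ = v cos32.4° = 3.44×10^6 m/s.
The cyclotron period T = 2πm/(qB) = 6.14×10^-5 s is set by m, q, B alone.
Pitch = v∥·T = (3.44×10^6)(6.14×10^-5) = 211 m.

pitch ≈ 0.211 km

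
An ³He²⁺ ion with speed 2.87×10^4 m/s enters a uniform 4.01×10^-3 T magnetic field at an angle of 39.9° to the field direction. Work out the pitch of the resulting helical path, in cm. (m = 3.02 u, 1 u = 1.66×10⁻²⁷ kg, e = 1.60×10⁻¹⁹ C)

pitch ≈ 54.0 cm

The velocity component along B is v∥ = v cos39.9° = 2.20×10^4 m/s.
The cyclotron period T = 2πm/(qB) = 2.45×10^-5 s is set by m, q, B alone.
Pitch = v∥·T = (2.20×10^4)(2.45×10^-5) = 0.540 m.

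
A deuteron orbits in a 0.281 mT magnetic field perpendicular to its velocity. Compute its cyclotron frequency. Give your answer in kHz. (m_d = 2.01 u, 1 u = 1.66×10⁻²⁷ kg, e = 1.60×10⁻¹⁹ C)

f = qB/(2πm) = (1×1.60×10^-19)(2.81×10^-4) / [2π(3.34×10^-27)] = 2140 Hz.

f ≈ 2.14 kHz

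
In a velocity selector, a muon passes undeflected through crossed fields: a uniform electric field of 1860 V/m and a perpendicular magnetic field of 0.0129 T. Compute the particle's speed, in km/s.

v ≈ 144 km/s

For zero net force, qE = qvB, so v = E/B.
v = (1860) / (0.0129) = 1.44×10^5 m/s.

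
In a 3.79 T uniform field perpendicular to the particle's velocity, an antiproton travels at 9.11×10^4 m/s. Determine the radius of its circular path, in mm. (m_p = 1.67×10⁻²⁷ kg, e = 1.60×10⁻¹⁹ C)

r ≈ 0.251 mm

The magnetic force provides the centripetal force: qvB = mv²/r, so r = mv/(qB).
r = (1.67×10^-27 kg)(9.11×10^4 m/s) / [(1×1.60×10^-19 C)(3.79 T)] = 2.51×10^-4 m.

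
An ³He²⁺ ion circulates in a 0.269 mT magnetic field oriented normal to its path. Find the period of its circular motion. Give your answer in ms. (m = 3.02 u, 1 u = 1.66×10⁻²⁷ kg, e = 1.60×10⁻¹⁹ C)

T ≈ 0.366 ms

The cyclotron period is independent of speed: T = 2πm/(qB).
T = 2π(5.01×10^-27) / [(2×1.60×10^-19)(2.69×10^-4)] = 3.66×10^-4 s.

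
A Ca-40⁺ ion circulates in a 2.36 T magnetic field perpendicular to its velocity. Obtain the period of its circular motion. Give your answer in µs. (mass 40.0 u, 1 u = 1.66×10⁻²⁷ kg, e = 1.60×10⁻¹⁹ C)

T ≈ 1.10 µs

The cyclotron period is independent of speed: T = 2πm/(qB).
T = 2π(6.64×10^-26) / [(1×1.60×10^-19)(2.36)] = 1.10×10^-6 s.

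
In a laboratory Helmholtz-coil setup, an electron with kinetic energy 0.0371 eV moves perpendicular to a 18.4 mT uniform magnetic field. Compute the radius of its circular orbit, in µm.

r ≈ 35.3 µm

Convert the energy: K = 0.0371 eV = 5.94×10^-21 J.
v = √(2K/m) = √(2·5.94×10^-21/9.11×10^-31) = 1.14×10^5 m/s.
r = mv/(qB) = (9.11×10^-31)(1.14×10^5) / [(1×1.60×10^-19)(0.0184)] = 3.53×10^-5 m.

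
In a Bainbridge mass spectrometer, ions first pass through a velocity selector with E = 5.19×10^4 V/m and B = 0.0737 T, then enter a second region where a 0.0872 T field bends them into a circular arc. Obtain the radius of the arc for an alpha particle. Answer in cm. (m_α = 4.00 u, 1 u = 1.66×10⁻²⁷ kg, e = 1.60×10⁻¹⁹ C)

The selector passes v = E/B = 5.19×10^4/0.0737 = 7.04×10^5 m/s.
In the deflection region, r = mv/(qB₂) = (6.64×10^-27)(7.04×10^5) / [(2×1.60×10^-19)(0.0872)] = 0.168 m.

r ≈ 16.8 cm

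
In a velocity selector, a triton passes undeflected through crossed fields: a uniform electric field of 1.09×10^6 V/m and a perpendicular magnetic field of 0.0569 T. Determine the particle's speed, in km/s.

For zero net force, qE = qvB, so v = E/B.
v = (1.09×10^6) / (0.0569) = 1.92×10^7 m/s.

v ≈ 19200 km/s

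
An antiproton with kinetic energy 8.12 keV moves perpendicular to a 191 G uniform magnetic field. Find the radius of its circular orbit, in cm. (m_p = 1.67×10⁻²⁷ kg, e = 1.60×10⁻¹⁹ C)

r ≈ 68.2 cm

Convert the energy: K = 8.12 keV = 1.30×10^-15 J.
v = √(2K/m) = √(2·1.30×10^-15/1.67×10^-27) = 1.25×10^6 m/s.
r = mv/(qB) = (1.67×10^-27)(1.25×10^6) / [(1×1.60×10^-19)(0.0191)] = 0.682 m.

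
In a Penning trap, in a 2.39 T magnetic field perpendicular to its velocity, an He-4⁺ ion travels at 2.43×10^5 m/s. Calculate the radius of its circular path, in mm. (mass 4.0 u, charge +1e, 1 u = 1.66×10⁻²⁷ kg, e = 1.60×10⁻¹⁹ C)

The magnetic force provides the centripetal force: qvB = mv²/r, so r = mv/(qB).
r = (6.64×10^-27 kg)(2.43×10^5 m/s) / [(1×1.60×10^-19 C)(2.39 T)] = 4.22×10^-3 m.

r ≈ 4.22 mm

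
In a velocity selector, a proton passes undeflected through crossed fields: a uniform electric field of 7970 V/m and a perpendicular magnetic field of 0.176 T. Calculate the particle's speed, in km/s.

For zero net force, qE = qvB, so v = E/B.
v = (7970) / (0.176) = 4.53×10^4 m/s.

v ≈ 45.3 km/s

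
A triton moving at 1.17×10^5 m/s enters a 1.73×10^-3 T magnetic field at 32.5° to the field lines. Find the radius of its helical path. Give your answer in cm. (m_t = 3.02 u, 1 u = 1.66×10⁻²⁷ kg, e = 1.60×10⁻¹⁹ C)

Only the perpendicular component v⊥ = v sin32.5° = 6.29×10^4 m/s is bent by the field.
r = m v⊥ /(qB) = (5.01×10^-27)(6.29×10^4) / [(1×1.60×10^-19)(1.73×10^-3)] = 1.14 m.

r ≈ 114 cm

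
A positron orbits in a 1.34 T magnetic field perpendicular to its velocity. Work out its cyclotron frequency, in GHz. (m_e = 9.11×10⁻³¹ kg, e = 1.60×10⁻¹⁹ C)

f ≈ 37.5 GHz

f = qB/(2πm) = (1×1.60×10^-19)(1.34) / [2π(9.11×10^-31)] = 3.75×10^10 Hz.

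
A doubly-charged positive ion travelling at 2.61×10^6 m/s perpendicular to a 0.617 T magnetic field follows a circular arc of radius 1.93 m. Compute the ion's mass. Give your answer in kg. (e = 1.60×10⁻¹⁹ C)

qvB = mv²/r ⇒ m = qBr/v.
m = (2×1.60×10^-19)(0.617)(1.93) / (2.61×10^6) = 1.46×10^-25 kg.

m ≈ 1.46×10^-25 kg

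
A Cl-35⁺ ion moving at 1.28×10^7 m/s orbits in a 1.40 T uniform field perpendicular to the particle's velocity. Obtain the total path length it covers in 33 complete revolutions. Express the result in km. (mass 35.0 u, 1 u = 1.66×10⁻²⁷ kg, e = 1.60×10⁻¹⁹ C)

r = mv/(qB) = 3.32 m, so one revolution covers 2πr = 20.9 m.
In 33 revolutions: L = 33·2πr = 688 m.

L ≈ 0.688 km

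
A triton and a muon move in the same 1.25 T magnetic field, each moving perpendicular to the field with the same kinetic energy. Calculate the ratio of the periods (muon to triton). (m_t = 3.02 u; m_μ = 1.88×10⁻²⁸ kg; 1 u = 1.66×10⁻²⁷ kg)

ratio ≈ 0.0375

T = 2πm/(qB) is independent of speed, so T₂/T₁ = (m₂/q₂)/(m₁/q₁).
T_{muon}/T_{triton} = (1.88×10^-28/1e) / (5.01×10^-27/1e) = 0.0375.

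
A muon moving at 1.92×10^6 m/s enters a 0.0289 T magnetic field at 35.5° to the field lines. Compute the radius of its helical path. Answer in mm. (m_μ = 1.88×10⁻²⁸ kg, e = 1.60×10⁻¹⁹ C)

r ≈ 45.3 mm

Only the perpendicular component v⊥ = v sin35.5° = 1.11×10^6 m/s is bent by the field.
r = m v⊥ /(qB) = (1.88×10^-28)(1.11×10^6) / [(1×1.60×10^-19)(0.0289)] = 0.0453 m.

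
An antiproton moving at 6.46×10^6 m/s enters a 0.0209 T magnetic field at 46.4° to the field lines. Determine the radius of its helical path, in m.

r ≈ 2.34 m

Only the perpendicular component v⊥ = v sin46.4° = 4.68×10^6 m/s is bent by the field.
r = m v⊥ /(qB) = (1.67×10^-27)(4.68×10^6) / [(1×1.60×10^-19)(0.0209)] = 2.34 m.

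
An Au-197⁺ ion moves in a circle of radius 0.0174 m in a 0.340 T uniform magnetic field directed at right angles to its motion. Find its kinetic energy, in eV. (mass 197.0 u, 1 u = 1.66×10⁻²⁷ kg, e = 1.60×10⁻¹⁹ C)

v = qBr/m = (1×1.60×10^-19)(0.340)(0.0174) / (3.27×10^-25) = 2890 m/s.
K = ½mv² = 0.5·(3.27×10^-25)·(2890)² = 1.37×10^-18 J = 8.56 eV.

K ≈ 8.56 eV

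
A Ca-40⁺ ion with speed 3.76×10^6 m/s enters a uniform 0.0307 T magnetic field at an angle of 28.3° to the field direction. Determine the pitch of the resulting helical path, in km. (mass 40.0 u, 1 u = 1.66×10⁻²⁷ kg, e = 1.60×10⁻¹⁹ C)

pitch ≈ 0.281 km

The velocity component along B is v∥ = v cos28.3° = 3.31×10^6 m/s.
The cyclotron period T = 2πm/(qB) = 8.49×10^-5 s is set by m, q, B alone.
Pitch = v∥·T = (3.31×10^6)(8.49×10^-5) = 281 m.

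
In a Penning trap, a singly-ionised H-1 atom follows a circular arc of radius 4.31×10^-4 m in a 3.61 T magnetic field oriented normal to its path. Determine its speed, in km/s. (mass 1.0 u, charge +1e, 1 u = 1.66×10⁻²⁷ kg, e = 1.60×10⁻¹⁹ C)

From qvB = mv²/r, v = qBr/m.
v = (1×1.60×10^-19)(3.61)(4.31×10^-4) / (1.66×10^-27) = 1.50×10^5 m/s.

v ≈ 150 km/s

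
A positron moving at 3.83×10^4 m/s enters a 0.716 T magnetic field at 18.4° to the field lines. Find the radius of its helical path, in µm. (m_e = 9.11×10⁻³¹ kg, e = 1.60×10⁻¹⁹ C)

Only the perpendicular component v⊥ = v sin18.4° = 1.21×10^4 m/s is bent by the field.
r = m v⊥ /(qB) = (9.11×10^-31)(1.21×10^4) / [(1×1.60×10^-19)(0.716)] = 9.61×10^-8 m.

r ≈ 0.0961 µm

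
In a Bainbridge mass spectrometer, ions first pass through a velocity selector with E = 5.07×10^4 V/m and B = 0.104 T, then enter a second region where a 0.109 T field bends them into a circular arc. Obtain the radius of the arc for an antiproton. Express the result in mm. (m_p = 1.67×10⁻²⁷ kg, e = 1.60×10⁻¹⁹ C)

r ≈ 46.7 mm

The selector passes v = E/B = 5.07×10^4/0.104 = 4.88×10^5 m/s.
In the deflection region, r = mv/(qB₂) = (1.67×10^-27)(4.88×10^5) / [(1×1.60×10^-19)(0.109)] = 0.0467 m.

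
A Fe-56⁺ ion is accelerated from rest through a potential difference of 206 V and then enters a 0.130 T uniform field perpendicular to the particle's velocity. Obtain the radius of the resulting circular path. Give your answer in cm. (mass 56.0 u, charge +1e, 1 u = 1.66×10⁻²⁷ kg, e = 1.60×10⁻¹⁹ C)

The kinetic energy gained is K = qV = (1×1.60×10^-19)(206) = 3.30×10^-17 J.
v = √(2K/m) = 2.66×10^4 m/s.
r = mv/(qB) = (9.30×10^-26)(2.66×10^4) / [(1×1.60×10^-19)(0.130)] = 0.119 m.

r ≈ 11.9 cm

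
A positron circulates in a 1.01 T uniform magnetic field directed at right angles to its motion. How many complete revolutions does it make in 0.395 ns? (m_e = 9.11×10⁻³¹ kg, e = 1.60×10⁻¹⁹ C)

N = 11

T = 2πm/(qB) = 2π(9.11×10^-31) / [(1×1.60×10^-19)(1.01)] = 3.5421×10^-11 s.
N = t/T = 3.95×10^-10 / 3.5421×10^-11 ≈ 11.15, so 11 complete revolutions.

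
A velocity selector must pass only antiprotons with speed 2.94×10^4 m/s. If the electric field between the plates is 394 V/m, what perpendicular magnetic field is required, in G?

B ≈ 134 G

qE = qvB ⇒ B = E/v = (394) / (2.94×10^4) = 0.0134 T.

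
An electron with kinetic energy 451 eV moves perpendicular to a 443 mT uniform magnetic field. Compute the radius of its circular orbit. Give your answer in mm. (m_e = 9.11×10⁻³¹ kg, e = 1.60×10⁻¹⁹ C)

r ≈ 0.162 mm

Convert the energy: K = 451 eV = 7.22×10^-17 J.
v = √(2K/m) = √(2·7.22×10^-17/9.11×10^-31) = 1.26×10^7 m/s.
r = mv/(qB) = (9.11×10^-31)(1.26×10^7) / [(1×1.60×10^-19)(0.443)] = 1.62×10^-4 m.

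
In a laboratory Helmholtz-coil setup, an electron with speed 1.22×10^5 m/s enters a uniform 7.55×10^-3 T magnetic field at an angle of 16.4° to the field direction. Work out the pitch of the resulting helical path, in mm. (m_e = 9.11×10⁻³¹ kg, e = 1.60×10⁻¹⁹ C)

pitch ≈ 0.555 mm

The velocity component along B is v∥ = v cos16.4° = 1.17×10^5 m/s.
The cyclotron period T = 2πm/(qB) = 4.74×10^-9 s is set by m, q, B alone.
Pitch = v∥·T = (1.17×10^5)(4.74×10^-9) = 5.55×10^-4 m.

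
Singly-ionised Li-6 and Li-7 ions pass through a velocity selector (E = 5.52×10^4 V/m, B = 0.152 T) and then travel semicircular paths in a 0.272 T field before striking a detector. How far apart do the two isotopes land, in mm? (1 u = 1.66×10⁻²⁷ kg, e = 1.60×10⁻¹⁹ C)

Both emerge at v = E/B₁ = 3.63×10^5 m/s.
r = mv/(qB₂), so r₁ = 0.0831 m and r₂ = 0.0970 m, giving Δr = 0.0139 m.
After a semicircle each ion lands a diameter 2r from the entry slit, so the separation is 2Δr = 0.0277 m.

Δd ≈ 27.7 mm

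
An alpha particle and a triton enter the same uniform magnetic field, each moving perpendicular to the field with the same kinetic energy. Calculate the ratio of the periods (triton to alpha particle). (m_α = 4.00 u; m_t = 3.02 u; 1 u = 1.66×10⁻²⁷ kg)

ratio ≈ 1.51

T = 2πm/(qB) is independent of speed, so T₂/T₁ = (m₂/q₂)/(m₁/q₁).
T_{triton}/T_{alpha particle} = (5.01×10^-27/1e) / (6.64×10^-27/2e) = 1.51.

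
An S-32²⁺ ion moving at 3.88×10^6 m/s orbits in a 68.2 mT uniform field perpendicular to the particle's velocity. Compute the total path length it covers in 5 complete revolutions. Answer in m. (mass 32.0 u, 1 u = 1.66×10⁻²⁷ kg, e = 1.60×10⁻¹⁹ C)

L ≈ 297 m

r = mv/(qB) = 9.44 m, so one revolution covers 2πr = 59.3 m.
In 5 revolutions: L = 5·2πr = 297 m.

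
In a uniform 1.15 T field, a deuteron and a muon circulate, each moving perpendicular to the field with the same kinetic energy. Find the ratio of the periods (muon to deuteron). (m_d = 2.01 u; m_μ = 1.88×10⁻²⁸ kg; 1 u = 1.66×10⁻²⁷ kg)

ratio ≈ 0.0563

T = 2πm/(qB) is independent of speed, so T₂/T₁ = (m₂/q₂)/(m₁/q₁).
T_{muon}/T_{deuteron} = (1.88×10^-28/1e) / (3.34×10^-27/1e) = 0.0563.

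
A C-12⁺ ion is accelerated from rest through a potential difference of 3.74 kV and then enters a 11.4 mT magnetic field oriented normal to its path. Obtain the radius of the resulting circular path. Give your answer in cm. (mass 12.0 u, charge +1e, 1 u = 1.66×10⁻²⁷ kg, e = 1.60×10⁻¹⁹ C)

r ≈ 268 cm

The kinetic energy gained is K = qV = (1×1.60×10^-19)(3740) = 5.98×10^-16 J.
v = √(2K/m) = 2.45×10^5 m/s.
r = mv/(qB) = (1.99×10^-26)(2.45×10^5) / [(1×1.60×10^-19)(0.0114)] = 2.68 m.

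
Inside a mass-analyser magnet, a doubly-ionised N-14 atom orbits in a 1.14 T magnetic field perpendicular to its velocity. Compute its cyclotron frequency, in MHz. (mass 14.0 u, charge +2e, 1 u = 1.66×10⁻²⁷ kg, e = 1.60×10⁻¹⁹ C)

f = qB/(2πm) = (2×1.60×10^-19)(1.14) / [2π(2.32×10^-26)] = 2.50×10^6 Hz.

f ≈ 2.50 MHz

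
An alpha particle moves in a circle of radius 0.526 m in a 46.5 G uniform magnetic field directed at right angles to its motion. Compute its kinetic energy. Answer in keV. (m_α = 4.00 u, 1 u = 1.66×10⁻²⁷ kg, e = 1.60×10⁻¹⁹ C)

v = qBr/m = (2×1.60×10^-19)(4.65×10^-3)(0.526) / (6.64×10^-27) = 1.18×10^5 m/s.
K = ½mv² = 0.5·(6.64×10^-27)·(1.18×10^5)² = 4.61×10^-17 J = 0.288 keV.

K ≈ 0.288 keV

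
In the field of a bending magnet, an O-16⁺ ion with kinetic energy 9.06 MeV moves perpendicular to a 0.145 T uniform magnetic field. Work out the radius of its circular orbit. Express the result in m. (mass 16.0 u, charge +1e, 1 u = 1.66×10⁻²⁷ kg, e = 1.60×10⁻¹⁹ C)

r ≈ 12.0 m

Convert the energy: K = 9.06 MeV = 1.45×10^-12 J.
v = √(2K/m) = √(2·1.45×10^-12/2.66×10^-26) = 1.04×10^7 m/s.
r = mv/(qB) = (2.66×10^-26)(1.04×10^7) / [(1×1.60×10^-19)(0.145)] = 12.0 m.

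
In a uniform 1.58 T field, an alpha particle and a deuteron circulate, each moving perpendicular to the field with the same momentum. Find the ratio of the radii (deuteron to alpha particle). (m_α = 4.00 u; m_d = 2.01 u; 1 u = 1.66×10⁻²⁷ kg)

ratio ≈ 2.00

r = p/(qB) ⇒ at equal p, r ∝ 1/q.
r_{deuteron}/r_{alpha particle} = 2.00.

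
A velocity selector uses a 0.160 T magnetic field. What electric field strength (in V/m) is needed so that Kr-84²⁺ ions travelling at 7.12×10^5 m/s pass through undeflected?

qE = qvB ⇒ E = vB = (7.12×10^5)(0.160) = 1.14×10^5 V/m.

E ≈ 1.14×10^5 V/m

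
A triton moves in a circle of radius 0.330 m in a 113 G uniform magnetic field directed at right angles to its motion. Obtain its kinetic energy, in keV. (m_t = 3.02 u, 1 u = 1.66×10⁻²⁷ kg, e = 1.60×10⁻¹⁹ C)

v = qBr/m = (1×1.60×10^-19)(0.0113)(0.330) / (5.01×10^-27) = 1.19×10^5 m/s.
K = ½mv² = 0.5·(5.01×10^-27)·(1.19×10^5)² = 3.55×10^-17 J = 0.222 keV.

K ≈ 0.222 keV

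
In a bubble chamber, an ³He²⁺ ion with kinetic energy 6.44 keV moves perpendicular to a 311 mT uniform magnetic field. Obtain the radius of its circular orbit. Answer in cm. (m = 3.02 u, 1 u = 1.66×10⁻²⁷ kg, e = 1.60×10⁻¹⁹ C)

Convert the energy: K = 6.44 keV = 1.03×10^-15 J.
v = √(2K/m) = √(2·1.03×10^-15/5.01×10^-27) = 6.41×10^5 m/s.
r = mv/(qB) = (5.01×10^-27)(6.41×10^5) / [(2×1.60×10^-19)(0.311)] = 0.0323 m.

r ≈ 3.23 cm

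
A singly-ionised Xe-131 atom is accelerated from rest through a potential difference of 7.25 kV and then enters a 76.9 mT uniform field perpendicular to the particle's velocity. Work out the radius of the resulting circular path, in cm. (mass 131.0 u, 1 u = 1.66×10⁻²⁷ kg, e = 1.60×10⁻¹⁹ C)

r ≈ 183 cm

The kinetic energy gained is K = qV = (1×1.60×10^-19)(7250) = 1.16×10^-15 J.
v = √(2K/m) = 1.03×10^5 m/s.
r = mv/(qB) = (2.17×10^-25)(1.03×10^5) / [(1×1.60×10^-19)(0.0769)] = 1.83 m.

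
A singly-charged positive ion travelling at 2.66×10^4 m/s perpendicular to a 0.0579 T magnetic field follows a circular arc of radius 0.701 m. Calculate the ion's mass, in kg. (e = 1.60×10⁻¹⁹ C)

qvB = mv²/r ⇒ m = qBr/v.
m = (1×1.60×10^-19)(0.0579)(0.701) / (2.66×10^4) = 2.44×10^-25 kg.

m ≈ 2.44×10^-25 kg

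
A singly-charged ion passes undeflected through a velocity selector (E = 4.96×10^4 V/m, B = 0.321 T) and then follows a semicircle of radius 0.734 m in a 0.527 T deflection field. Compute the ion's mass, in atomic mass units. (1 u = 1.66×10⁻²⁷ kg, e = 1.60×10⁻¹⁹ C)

m ≈ 241 u

v = E/B₁ = 1.55×10^5 m/s.
From r = mv/(qB₂), m = qB₂r/v = (1×1.60×10^-19)(0.527)(0.734) / (1.55×10^5) = 4.01×10^-25 kg.
In atomic mass units: m = 4.01×10^-25 / 1.66×10^-27 = 241 u.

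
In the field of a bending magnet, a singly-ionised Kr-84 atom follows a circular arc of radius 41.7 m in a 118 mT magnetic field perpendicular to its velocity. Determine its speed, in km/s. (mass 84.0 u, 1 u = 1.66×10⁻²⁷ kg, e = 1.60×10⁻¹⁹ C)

From qvB = mv²/r, v = qBr/m.
v = (1×1.60×10^-19)(0.118)(41.7) / (1.39×10^-25) = 5.65×10^6 m/s.

v ≈ 5650 km/s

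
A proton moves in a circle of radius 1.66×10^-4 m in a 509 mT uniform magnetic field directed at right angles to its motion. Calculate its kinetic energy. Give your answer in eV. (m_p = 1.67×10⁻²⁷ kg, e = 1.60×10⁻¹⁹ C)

K ≈ 0.342 eV

v = qBr/m = (1×1.60×10^-19)(0.509)(1.66×10^-4) / (1.67×10^-27) = 8100 m/s.
K = ½mv² = 0.5·(1.67×10^-27)·(8100)² = 5.47×10^-20 J = 0.342 eV.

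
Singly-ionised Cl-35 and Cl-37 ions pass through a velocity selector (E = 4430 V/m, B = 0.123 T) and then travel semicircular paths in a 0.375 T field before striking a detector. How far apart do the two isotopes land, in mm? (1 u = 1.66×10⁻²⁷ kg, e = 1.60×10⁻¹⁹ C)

Δd ≈ 3.99 mm

Both emerge at v = E/B₁ = 3.60×10^4 m/s.
r = mv/(qB₂), so r₁ = 0.03488 m and r₂ = 0.03687 m, giving Δr = 1.99×10^-3 m.
After a semicircle each ion lands a diameter 2r from the entry slit, so the separation is 2Δr = 3.99×10^-3 m.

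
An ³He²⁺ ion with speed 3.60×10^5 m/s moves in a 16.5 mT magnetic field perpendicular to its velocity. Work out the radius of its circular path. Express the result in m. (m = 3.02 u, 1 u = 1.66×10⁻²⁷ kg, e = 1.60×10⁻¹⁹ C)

r ≈ 0.342 m

The magnetic force provides the centripetal force: qvB = mv²/r, so r = mv/(qB).
r = (5.01×10^-27 kg)(3.60×10^5 m/s) / [(2×1.60×10^-19 C)(0.0165 T)] = 0.342 m.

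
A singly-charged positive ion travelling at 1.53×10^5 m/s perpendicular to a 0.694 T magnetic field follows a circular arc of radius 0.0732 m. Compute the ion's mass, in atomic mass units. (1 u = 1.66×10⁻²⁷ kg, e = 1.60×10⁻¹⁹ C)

qvB = mv²/r ⇒ m = qBr/v.
m = (1×1.60×10^-19)(0.694)(0.0732) / (1.53×10^5) = 5.31×10^-26 kg = 32.0 u.

m ≈ 32.0 u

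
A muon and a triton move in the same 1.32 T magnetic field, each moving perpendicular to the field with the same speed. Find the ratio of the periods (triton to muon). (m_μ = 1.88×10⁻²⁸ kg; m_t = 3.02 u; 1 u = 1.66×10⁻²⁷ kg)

ratio ≈ 26.7

T = 2πm/(qB) is independent of speed, so T₂/T₁ = (m₂/q₂)/(m₁/q₁).
T_{triton}/T_{muon} = (5.01×10^-27/1e) / (1.88×10^-28/1e) = 26.7.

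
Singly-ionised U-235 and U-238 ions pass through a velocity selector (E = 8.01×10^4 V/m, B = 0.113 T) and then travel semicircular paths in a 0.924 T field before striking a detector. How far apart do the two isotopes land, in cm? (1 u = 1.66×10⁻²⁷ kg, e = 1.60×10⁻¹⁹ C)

Both emerge at v = E/B₁ = 7.09×10^5 m/s.
r = mv/(qB₂), so r₁ = 1.8704 m and r₂ = 1.8943 m, giving Δr = 0.0239 m.
After a semicircle each ion lands a diameter 2r from the entry slit, so the separation is 2Δr = 0.0478 m.

Δd ≈ 4.78 cm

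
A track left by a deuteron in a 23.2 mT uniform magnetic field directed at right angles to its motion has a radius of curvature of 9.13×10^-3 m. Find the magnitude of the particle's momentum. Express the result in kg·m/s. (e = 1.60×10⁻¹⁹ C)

p ≈ 3.39×10^-23 kg·m/s

Since qvB = mv²/r, the momentum p = mv = qBr.
p = (1×1.60×10^-19)(0.0232)(9.13×10^-3) = 3.39×10^-23 kg·m/s.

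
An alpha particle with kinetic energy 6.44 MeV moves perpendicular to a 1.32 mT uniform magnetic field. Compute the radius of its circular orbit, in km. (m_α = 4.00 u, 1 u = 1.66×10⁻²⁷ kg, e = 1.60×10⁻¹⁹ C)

r ≈ 0.277 km

Convert the energy: K = 6.44 MeV = 1.03×10^-12 J.
v = √(2K/m) = √(2·1.03×10^-12/6.64×10^-27) = 1.76×10^7 m/s.
r = mv/(qB) = (6.64×10^-27)(1.76×10^7) / [(2×1.60×10^-19)(1.32×10^-3)] = 277 m.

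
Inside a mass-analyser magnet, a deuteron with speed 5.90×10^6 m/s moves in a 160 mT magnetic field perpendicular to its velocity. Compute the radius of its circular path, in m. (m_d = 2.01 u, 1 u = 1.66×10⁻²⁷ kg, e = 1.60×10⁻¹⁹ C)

r ≈ 0.769 m

The magnetic force provides the centripetal force: qvB = mv²/r, so r = mv/(qB).
r = (3.34×10^-27 kg)(5.90×10^6 m/s) / [(1×1.60×10^-19 C)(0.160 T)] = 0.769 m.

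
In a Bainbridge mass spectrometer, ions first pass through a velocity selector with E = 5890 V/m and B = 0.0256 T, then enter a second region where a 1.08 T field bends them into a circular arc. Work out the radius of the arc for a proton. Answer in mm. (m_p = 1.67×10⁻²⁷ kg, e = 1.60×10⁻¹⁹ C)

r ≈ 2.22 mm

The selector passes v = E/B = 5890/0.0256 = 2.30×10^5 m/s.
In the deflection region, r = mv/(qB₂) = (1.67×10^-27)(2.30×10^5) / [(1×1.60×10^-19)(1.08)] = 2.22×10^-3 m.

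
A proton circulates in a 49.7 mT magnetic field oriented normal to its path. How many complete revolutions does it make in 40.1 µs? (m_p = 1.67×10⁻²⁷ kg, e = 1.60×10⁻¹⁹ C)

T = 2πm/(qB) = 2π(1.67×10^-27) / [(1×1.60×10^-19)(0.0497)] = 1.3195×10^-6 s.
N = t/T = 4.01×10^-5 / 1.3195×10^-6 ≈ 30.39, so 30 complete revolutions.

N = 30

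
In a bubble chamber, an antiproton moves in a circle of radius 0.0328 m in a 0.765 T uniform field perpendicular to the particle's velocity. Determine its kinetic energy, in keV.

K ≈ 30.2 keV

v = qBr/m = (1×1.60×10^-19)(0.765)(0.0328) / (1.67×10^-27) = 2.40×10^6 m/s.
K = ½mv² = 0.5·(1.67×10^-27)·(2.40×10^6)² = 4.83×10^-15 J = 30.2 keV.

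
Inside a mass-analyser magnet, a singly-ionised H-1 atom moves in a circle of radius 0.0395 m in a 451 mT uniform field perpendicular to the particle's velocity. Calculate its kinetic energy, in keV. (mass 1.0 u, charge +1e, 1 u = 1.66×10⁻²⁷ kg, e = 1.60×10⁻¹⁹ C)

v = qBr/m = (1×1.60×10^-19)(0.451)(0.0395) / (1.66×10^-27) = 1.72×10^6 m/s.
K = ½mv² = 0.5·(1.66×10^-27)·(1.72×10^6)² = 2.45×10^-15 J = 15.3 keV.

K ≈ 15.3 keV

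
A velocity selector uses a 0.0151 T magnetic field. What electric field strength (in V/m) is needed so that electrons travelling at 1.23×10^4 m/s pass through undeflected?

E ≈ 186 V/m

qE = qvB ⇒ E = vB = (1.23×10^4)(0.0151) = 186 V/m.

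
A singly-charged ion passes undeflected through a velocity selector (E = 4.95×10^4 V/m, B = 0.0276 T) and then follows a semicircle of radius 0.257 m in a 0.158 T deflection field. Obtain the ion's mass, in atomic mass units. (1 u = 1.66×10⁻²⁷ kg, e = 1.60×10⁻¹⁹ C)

v = E/B₁ = 1.79×10^6 m/s.
From r = mv/(qB₂), m = qB₂r/v = (1×1.60×10^-19)(0.158)(0.257) / (1.79×10^6) = 3.62×10^-27 kg.
In atomic mass units: m = 3.62×10^-27 / 1.66×10^-27 = 2.18 u.

m ≈ 2.18 u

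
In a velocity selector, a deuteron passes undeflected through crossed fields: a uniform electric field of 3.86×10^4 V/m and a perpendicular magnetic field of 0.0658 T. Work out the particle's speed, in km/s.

For zero net force, qE = qvB, so v = E/B.
v = (3.86×10^4) / (0.0658) = 5.87×10^5 m/s.

v ≈ 587 km/s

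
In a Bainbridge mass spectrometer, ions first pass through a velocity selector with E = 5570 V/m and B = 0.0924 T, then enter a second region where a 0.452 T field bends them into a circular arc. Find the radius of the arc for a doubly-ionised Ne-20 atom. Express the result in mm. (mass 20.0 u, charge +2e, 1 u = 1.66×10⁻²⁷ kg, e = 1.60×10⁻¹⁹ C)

The selector passes v = E/B = 5570/0.0924 = 6.03×10^4 m/s.
In the deflection region, r = mv/(qB₂) = (3.32×10^-26)(6.03×10^4) / [(2×1.60×10^-19)(0.452)] = 0.0138 m.

r ≈ 13.8 mm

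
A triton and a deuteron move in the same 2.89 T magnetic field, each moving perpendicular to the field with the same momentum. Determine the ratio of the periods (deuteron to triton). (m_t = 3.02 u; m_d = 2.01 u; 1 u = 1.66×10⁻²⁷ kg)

T = 2πm/(qB) is independent of speed, so T₂/T₁ = (m₂/q₂)/(m₁/q₁).
T_{deuteron}/T_{triton} = (3.34×10^-27/1e) / (5.01×10^-27/1e) = 0.666.

ratio ≈ 0.666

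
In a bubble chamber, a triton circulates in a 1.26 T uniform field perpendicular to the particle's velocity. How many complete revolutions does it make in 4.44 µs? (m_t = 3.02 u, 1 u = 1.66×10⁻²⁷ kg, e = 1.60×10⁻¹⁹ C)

T = 2πm/(qB) = 2π(5.0132×10^-27) / [(1×1.60×10^-19)(1.26)] = 1.5624×10^-7 s.
N = t/T = 4.44×10^-6 / 1.5624×10^-7 ≈ 28.42, so 28 complete revolutions.

N = 28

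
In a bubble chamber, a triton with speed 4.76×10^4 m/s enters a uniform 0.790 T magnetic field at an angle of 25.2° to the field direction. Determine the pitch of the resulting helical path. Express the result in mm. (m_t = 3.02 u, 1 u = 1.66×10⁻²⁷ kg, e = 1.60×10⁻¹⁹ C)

The velocity component along B is v∥ = v cos25.2° = 4.31×10^4 m/s.
The cyclotron period T = 2πm/(qB) = 2.49×10^-7 s is set by m, q, B alone.
Pitch = v∥·T = (4.31×10^4)(2.49×10^-7) = 0.0107 m.

pitch ≈ 10.7 mm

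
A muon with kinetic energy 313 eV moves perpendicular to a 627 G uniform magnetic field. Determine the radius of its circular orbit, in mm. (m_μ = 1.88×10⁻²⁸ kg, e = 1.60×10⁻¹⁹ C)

Convert the energy: K = 313 eV = 5.01×10^-17 J.
v = √(2K/m) = √(2·5.01×10^-17/1.88×10^-28) = 7.30×10^5 m/s.
r = mv/(qB) = (1.88×10^-28)(7.30×10^5) / [(1×1.60×10^-19)(0.0627)] = 0.0137 m.

r ≈ 13.7 mm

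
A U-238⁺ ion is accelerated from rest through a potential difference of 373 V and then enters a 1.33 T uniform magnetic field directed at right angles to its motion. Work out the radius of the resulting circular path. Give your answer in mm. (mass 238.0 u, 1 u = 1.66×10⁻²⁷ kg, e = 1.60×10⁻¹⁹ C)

r ≈ 32.3 mm

The kinetic energy gained is K = qV = (1×1.60×10^-19)(373) = 5.97×10^-17 J.
v = √(2K/m) = 1.74×10^4 m/s.
r = mv/(qB) = (3.95×10^-25)(1.74×10^4) / [(1×1.60×10^-19)(1.33)] = 0.0323 m.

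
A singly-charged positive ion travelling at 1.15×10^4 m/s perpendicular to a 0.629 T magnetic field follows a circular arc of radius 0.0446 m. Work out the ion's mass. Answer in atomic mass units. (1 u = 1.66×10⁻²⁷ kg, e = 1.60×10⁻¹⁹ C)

qvB = mv²/r ⇒ m = qBr/v.
m = (1×1.60×10^-19)(0.629)(0.0446) / (1.15×10^4) = 3.90×10^-25 kg = 235 u.

m ≈ 235 u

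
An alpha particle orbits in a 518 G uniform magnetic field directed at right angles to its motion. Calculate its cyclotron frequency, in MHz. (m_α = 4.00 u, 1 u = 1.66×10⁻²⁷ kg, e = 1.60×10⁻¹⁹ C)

f ≈ 0.397 MHz

f = qB/(2πm) = (2×1.60×10^-19)(0.0518) / [2π(6.64×10^-27)] = 3.97×10^5 Hz.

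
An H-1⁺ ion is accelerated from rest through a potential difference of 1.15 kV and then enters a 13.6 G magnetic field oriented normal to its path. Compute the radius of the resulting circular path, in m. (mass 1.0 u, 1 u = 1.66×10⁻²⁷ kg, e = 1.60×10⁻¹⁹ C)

The kinetic energy gained is K = qV = (1×1.60×10^-19)(1150) = 1.84×10^-16 J.
v = √(2K/m) = 4.71×10^5 m/s.
r = mv/(qB) = (1.66×10^-27)(4.71×10^5) / [(1×1.60×10^-19)(1.36×10^-3)] = 3.59 m.

r ≈ 3.59 m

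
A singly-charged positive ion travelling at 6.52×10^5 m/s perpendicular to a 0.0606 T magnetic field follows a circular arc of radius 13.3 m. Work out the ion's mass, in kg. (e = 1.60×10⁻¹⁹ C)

qvB = mv²/r ⇒ m = qBr/v.
m = (1×1.60×10^-19)(0.0606)(13.3) / (6.52×10^5) = 1.98×10^-25 kg.

m ≈ 1.98×10^-25 kg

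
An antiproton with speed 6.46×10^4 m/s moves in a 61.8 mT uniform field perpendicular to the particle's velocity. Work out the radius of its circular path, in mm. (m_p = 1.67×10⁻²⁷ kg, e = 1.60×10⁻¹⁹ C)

r ≈ 10.9 mm

The magnetic force provides the centripetal force: qvB = mv²/r, so r = mv/(qB).
r = (1.67×10^-27 kg)(6.46×10^4 m/s) / [(1×1.60×10^-19 C)(0.0618 T)] = 0.0109 m.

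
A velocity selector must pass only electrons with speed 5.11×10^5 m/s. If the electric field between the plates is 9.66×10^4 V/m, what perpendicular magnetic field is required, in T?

qE = qvB ⇒ B = E/v = (9.66×10^4) / (5.11×10^5) = 0.189 T.

B ≈ 0.189 T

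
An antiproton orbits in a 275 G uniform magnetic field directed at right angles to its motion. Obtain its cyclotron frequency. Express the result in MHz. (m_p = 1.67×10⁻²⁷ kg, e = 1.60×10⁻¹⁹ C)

f ≈ 0.419 MHz

f = qB/(2πm) = (1×1.60×10^-19)(0.0275) / [2π(1.67×10^-27)] = 4.19×10^5 Hz.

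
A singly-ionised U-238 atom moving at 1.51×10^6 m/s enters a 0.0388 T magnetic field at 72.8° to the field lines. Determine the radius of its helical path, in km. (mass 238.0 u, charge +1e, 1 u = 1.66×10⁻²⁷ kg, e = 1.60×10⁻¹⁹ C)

Only the perpendicular component v⊥ = v sin72.8° = 1.44×10^6 m/s is bent by the field.
r = m v⊥ /(qB) = (3.95×10^-25)(1.44×10^6) / [(1×1.60×10^-19)(0.0388)] = 91.8 m.

r ≈ 0.0918 km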